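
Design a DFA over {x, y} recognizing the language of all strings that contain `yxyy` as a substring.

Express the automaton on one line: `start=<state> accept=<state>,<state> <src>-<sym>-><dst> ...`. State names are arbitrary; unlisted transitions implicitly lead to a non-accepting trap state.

start=q0 accept=q4 q0-x->q0 q0-y->q1 q1-x->q2 q1-y->q1 q2-x->q0 q2-y->q3 q3-x->q2 q3-y->q4 q4-x->q4 q4-y->q4

States q0..q3 record the length of the longest prefix of `yxyy` that matches the current input suffix. Reaching q4 means `yxyy` has been seen, and we stay there forever. Accept from q4.
        x   y  
>  q0   q0  q1 
   q1   q2  q1 
   q2   q0  q3 
   q3   q2  q4 
 * q4   q4  q4 
(> = start, * = accepting)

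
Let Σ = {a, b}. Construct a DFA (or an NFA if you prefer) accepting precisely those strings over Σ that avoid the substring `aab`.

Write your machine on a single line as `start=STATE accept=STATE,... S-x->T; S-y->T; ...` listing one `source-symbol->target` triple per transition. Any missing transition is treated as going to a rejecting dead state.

Track partial matches of the forbidden pattern `aab`. State q3 is a dead state reached once `aab` has occurred; every other state accepts. q0 means no part of `aab` is currently matched.
With 4 states:
        a   b  
>* q0   q1  q0 
 * q1   q2  q0 
 * q2   q2  q3 
   q3   q3  q3 
(> = start, * = accepting)

start=q0; accept=q0,q1,q2; q0-a->q1; q0-b->q0; q1-a->q2; q1-b->q0; q2-a->q2; q2-b->q3; q3-a->q3; q3-b->q3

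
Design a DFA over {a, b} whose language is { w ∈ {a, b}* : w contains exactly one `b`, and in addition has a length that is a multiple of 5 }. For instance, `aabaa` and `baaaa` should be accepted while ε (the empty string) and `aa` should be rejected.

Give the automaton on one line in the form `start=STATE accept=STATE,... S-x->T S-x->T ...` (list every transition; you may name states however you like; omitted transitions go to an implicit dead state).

start=S0 accept=S12 S0-a->S1 S0-b->S2 S1-a->S3 S1-b->S4 S2-a->S4 S2-b->S5 S3-a->S6 S3-b->S7 S4-a->S7 S4-b->S8 S5-a->S8 S5-b->S8 S6-a->S9 S6-b->S10 S7-a->S10 S7-b->S11 S8-a->S11 S8-b->S11 S9-a->S0 S9-b->S12 S10-a->S12 S10-b->S13 S11-a->S13 S11-b->S13 S12-a->S2 S12-b->S14 S13-a->S14 S13-b->S14 S14-a->S5 S14-b->S5

Build one automaton per condition and run them in lockstep. The first has 3 states tracking the count of `b`s, saturating at 2; the second has 5 states tracking the input length modulo 5. A product state is a pair (one from each), accepting exactly when both do.
With 15 states:
          a    b  
>  S0     S1   S2 
   S1     S3   S4 
   S2     S4   S5 
   S3     S6   S7 
   S4     S7   S8 
   S5     S8   S8 
   S6     S9  S10 
   S7    S10  S11 
   S8    S11  S11 
   S9     S0  S12 
   S10   S12  S13 
   S11   S13  S13 
 * S12    S2  S14 
   S13   S14  S14 
   S14    S5   S5 
(> = start, * = accepting)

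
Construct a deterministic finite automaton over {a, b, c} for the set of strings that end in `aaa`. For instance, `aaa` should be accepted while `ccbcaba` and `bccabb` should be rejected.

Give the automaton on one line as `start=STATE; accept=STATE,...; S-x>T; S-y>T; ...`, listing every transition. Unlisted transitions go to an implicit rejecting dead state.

start=q0; accept=q3; q0-a>q1; q0-b>q0; q0-c>q0; q1-a>q2; q1-b>q0; q1-c>q0; q2-a>q3; q2-b>q0; q2-c>q0; q3-a>q3; q3-b>q0; q3-c>q0

Let each state record the length of the longest suffix of the input read so far that is also a prefix of `aaa`. q1 means the last symbol is `a`; q2 means the last 2 symbols are `aa`; q3 means the last 3 symbols are `aaa`. Accept only at q3, where the string currently ends in `aaa`.
4 states suffice.
        a   b   c  
>  q0   q1  q0  q0 
   q1   q2  q0  q0 
   q2   q3  q0  q0 
 * q3   q3  q0  q0 
(> = start, * = accepting)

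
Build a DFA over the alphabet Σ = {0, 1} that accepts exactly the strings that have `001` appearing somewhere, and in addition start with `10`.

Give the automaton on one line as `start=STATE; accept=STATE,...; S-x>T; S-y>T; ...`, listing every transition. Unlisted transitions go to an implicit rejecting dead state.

Handle the two conditions separately and then intersect. The first has 4 states tracking whether and how much of `001` has been seen; the second has 4 states tracking whether the input so far still matches the prefix `10`. A product state is a pair (one from each), accepting exactly when both do. Minimizing collapses redundant product states.
7 states suffice.
        0   1  
>  q0   q1  q2 
   q1   q1  q1 
   q2   q3  q1 
   q3   q4  q5 
   q4   q4  q6 
   q5   q3  q5 
 * q6   q6  q6 
(> = start, * = accepting)

start=q0; accept=q6; q0-0>q1; q0-1>q2; q1-0>q1; q1-1>q1; q2-0>q3; q2-1>q1; q3-0>q4; q3-1>q5; q4-0>q4; q4-1>q6; q5-0>q3; q5-1>q5; q6-0>q6; q6-1>q6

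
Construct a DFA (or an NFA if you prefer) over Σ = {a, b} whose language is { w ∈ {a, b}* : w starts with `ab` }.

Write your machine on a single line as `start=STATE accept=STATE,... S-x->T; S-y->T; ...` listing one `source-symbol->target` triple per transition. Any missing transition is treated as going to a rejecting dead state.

Check the first 2 symbols one by one: s0 through s1 record how many have matched `ab` so far; any wrong symbol goes to the dead state s3. After all 2 match we enter the accepting sink s2.
        a   b  
>  s0   s1  s3 
   s1   s3  s2 
 * s2   s2  s2 
   s3   s3  s3 
(> = start, * = accepting)

start=s0; accept=s2; s0-a->s1; s0-b->s3; s1-a->s3; s1-b->s2; s2-a->s2; s2-b->s2; s3-a->s3; s3-b->s3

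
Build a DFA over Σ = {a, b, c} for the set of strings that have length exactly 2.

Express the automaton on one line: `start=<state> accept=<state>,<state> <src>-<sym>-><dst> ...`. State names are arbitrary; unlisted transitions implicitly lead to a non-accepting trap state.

start=q0 accept=q2 q0-a->q1 q0-b->q1 q0-c->q1 q1-a->q2 q1-b->q2 q1-c->q2 q2-a->q3 q2-b->q3 q2-c->q3 q3-a->q3 q3-b->q3 q3-c->q3

We only need to distinguish lengths 0, 1, …, 2, and '>2'. Chain q0 → q1 → q2 → q3 on every symbol, with q3 looping. Accepting states: {q2}.
4 states suffice.
        a   b   c  
>  q0   q1  q1  q1 
   q1   q2  q2  q2 
 * q2   q3  q3  q3 
   q3   q3  q3  q3 
(> = start, * = accepting)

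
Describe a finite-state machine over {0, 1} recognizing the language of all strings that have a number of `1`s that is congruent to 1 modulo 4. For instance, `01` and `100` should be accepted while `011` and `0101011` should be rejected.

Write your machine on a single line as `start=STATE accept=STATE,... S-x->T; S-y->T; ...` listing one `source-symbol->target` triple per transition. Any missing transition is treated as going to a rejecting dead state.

The only thing that matters is how many `1`s have appeared, reduced mod 4. Use one state per residue: q0 for 0, …, q3 for 3. Reading `1` moves to the next residue; anything else stays put. q1 is accepting.
With 4 states:
        0   1  
>  q0   q0  q1 
 * q1   q1  q2 
   q2   q2  q3 
   q3   q3  q0 
(> = start, * = accepting)

start=q0; accept=q1; q0-0->q0; q0-1->q1; q1-0->q1; q1-1->q2; q2-0->q2; q2-1->q3; q3-0->q3; q3-1->q0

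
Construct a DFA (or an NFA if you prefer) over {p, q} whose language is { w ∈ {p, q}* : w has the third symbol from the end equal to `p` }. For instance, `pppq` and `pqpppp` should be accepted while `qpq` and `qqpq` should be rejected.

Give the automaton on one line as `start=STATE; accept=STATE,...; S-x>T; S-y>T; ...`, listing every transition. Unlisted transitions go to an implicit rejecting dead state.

start=s0; accept=s7,s8,s9,s10; s0-p>s1; s0-q>s2; s1-p>s3; s1-q>s4; s2-p>s5; s2-q>s6; s3-p>s7; s3-q>s8; s4-p>s9; s4-q>s10; s5-p>s11; s5-q>s12; s6-p>s13; s6-q>s14; s7-p>s7; s7-q>s8; s8-p>s9; s8-q>s10; s9-p>s11; s9-q>s12; s10-p>s13; s10-q>s14; s11-p>s7; s11-q>s8; s12-p>s9; s12-q>s10; s13-p>s11; s13-q>s12; s14-p>s13; s14-q>s14

Because acceptance depends on a position counted from the end, the machine has to buffer the most recent 3 symbols. Make each state the string of the last up-to-3 symbols read; on input `x` shift the window left and append `x`. Accept when the buffered window has length 3 and begins with `p`.
A 15-state machine:
          p    q  
>  s0     s1   s2 
   s1     s3   s4 
   s2     s5   s6 
   s3     s7   s8 
   s4     s9  s10 
   s5    s11  s12 
   s6    s13  s14 
 * s7     s7   s8 
 * s8     s9  s10 
 * s9    s11  s12 
 * s10   s13  s14 
   s11    s7   s8 
   s12    s9  s10 
   s13   s11  s12 
   s14   s13  s14 
(> = start, * = accepting)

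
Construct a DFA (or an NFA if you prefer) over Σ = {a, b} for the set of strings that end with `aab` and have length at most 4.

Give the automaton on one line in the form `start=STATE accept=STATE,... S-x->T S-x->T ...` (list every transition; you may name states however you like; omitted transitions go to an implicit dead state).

start=q0 accept=q7,q11 q0-a->q1 q0-b->q2 q1-a->q3 q1-b->q4 q2-a->q5 q2-b->q4 q3-a->q6 q3-b->q7 q4-a->q8 q4-b->q9 q5-a->q6 q5-b->q9 q6-a->q10 q6-b->q11 q7-a->q12 q7-b->q13 q8-a->q10 q8-b->q13 q9-a->q12 q9-b->q13 q10-a->q14 q10-b->q15 q11-a->q16 q11-b->q17 q12-a->q14 q12-b->q17 q13-a->q16 q13-b->q17 q14-a->q14 q14-b->q15 q15-a->q16 q15-b->q17 q16-a->q14 q16-b->q17 q17-a->q16 q17-b->q17

Run two small machines in parallel and take their product. The first has 4 states tracking how much of the suffix `aab` has currently been matched; the second has 6 states tracking the input length, saturating at 5. A product state is a pair (one from each), accepting exactly when both do.
With 18 states:
          a    b  
>  q0     q1   q2 
   q1     q3   q4 
   q2     q5   q4 
   q3     q6   q7 
   q4     q8   q9 
   q5     q6   q9 
   q6    q10  q11 
 * q7    q12  q13 
   q8    q10  q13 
   q9    q12  q13 
   q10   q14  q15 
 * q11   q16  q17 
   q12   q14  q17 
   q13   q16  q17 
   q14   q14  q15 
   q15   q16  q17 
   q16   q14  q17 
   q17   q16  q17 
(> = start, * = accepting)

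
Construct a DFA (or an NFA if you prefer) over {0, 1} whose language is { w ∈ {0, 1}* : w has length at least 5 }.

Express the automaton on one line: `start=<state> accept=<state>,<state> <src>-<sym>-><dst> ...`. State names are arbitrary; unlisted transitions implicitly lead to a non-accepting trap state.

We only need to distinguish lengths 0, 1, …, 5, and '>5'. Chain s0 → s1 → s2 → s3 → s4 → s5 → s6 on every symbol, with s6 looping. Accepting states: {s5, s6}.
A 7-state machine:
        0   1  
>  s0   s1  s1 
   s1   s2  s2 
   s2   s3  s3 
   s3   s4  s4 
   s4   s5  s5 
 * s5   s6  s6 
 * s6   s6  s6 
(> = start, * = accepting)

start=s0 accept=s5,s6 s0-0->s1 s0-1->s1 s1-0->s2 s1-1->s2 s2-0->s3 s2-1->s3 s3-0->s4 s3-1->s4 s4-0->s5 s4-1->s5 s5-0->s6 s5-1->s6 s6-0->s6 s6-1->s6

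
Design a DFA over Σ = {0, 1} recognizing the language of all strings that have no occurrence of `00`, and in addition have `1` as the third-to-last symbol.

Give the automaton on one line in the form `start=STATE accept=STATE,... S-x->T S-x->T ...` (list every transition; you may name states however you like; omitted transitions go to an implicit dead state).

Build one automaton per condition and run them in lockstep. One (3 states) tracks partial matches of the forbidden pattern `00`; the other (15 states) tracks the last 3 symbols read. Each combined state is a pair, one component from each; accept when both components accept.
20 states suffice.
          0    1  
>  q0     q1   q2 
   q1     q3   q4 
   q2     q5   q6 
   q3     q7   q8 
   q4     q9  q10 
   q5    q11  q12 
   q6    q13  q14 
   q7     q7   q8 
   q8    q15  q16 
   q9    q11  q12 
   q10   q13  q14 
   q11    q7   q8 
 * q12    q9  q10 
 * q13   q11  q12 
 * q14   q13  q14 
   q15   q11  q17 
   q16   q18  q19 
   q17   q15  q16 
   q18   q11  q17 
   q19   q18  q19 
(> = start, * = accepting)

start=q0 accept=q12,q13,q14 q0-0->q1 q0-1->q2 q1-0->q3 q1-1->q4 q2-0->q5 q2-1->q6 q3-0->q7 q3-1->q8 q4-0->q9 q4-1->q10 q5-0->q11 q5-1->q12 q6-0->q13 q6-1->q14 q7-0->q7 q7-1->q8 q8-0->q15 q8-1->q16 q9-0->q11 q9-1->q12 q10-0->q13 q10-1->q14 q11-0->q7 q11-1->q8 q12-0->q9 q12-1->q10 q13-0->q11 q13-1->q12 q14-0->q13 q14-1->q14 q15-0->q11 q15-1->q17 q16-0->q18 q16-1->q19 q17-0->q15 q17-1->q16 q18-0->q11 q18-1->q17 q19-0->q18 q19-1->q19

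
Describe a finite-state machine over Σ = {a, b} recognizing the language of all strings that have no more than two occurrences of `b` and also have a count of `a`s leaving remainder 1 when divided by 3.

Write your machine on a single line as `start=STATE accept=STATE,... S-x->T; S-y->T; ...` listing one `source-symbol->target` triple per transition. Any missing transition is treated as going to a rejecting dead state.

Run two small machines in parallel and take their product. One (4 states) tracks the count of `b`s, saturating at 3; the other (3 states) tracks the count of `a`s modulo 3. Each combined state is a pair, one component from each; accept when both components accept.
With 12 states:
          a    b  
>  S0     S1   S2 
 * S1     S3   S4 
   S2     S4   S5 
   S3     S0   S6 
 * S4     S6   S7 
   S5     S7   S8 
   S6     S2   S9 
 * S7     S9  S10 
   S8    S10   S8 
   S9     S5  S11 
   S10   S11  S10 
   S11    S8  S11 
(> = start, * = accepting)

start=S0; accept=S1,S4,S7; S0-a->S1; S0-b->S2; S1-a->S3; S1-b->S4; S2-a->S4; S2-b->S5; S3-a->S0; S3-b->S6; S4-a->S6; S4-b->S7; S5-a->S7; S5-b->S8; S6-a->S2; S6-b->S9; S7-a->S9; S7-b->S10; S8-a->S10; S8-b->S8; S9-a->S5; S9-b->S11; S10-a->S11; S10-b->S10; S11-a->S8; S11-b->S11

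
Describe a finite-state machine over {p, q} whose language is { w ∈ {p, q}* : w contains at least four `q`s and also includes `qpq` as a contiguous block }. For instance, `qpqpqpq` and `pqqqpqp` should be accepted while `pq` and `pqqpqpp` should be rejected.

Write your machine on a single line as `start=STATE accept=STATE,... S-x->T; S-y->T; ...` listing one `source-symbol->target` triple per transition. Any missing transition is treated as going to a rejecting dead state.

Handle the two conditions separately and then intersect. The first has 6 states tracking the count of `q`s, saturating at 5; the second has 4 states tracking whether and how much of `qpq` has been seen. A product state is a pair (one from each), accepting exactly when both do.
A 20-state machine:
          p    q  
>  S0     S0   S1 
   S1     S2   S3 
   S2     S4   S5 
   S3     S6   S7 
   S4     S4   S3 
   S5     S5   S8 
   S6     S9   S8 
   S7    S10  S11 
   S8     S8  S12 
   S9     S9   S7 
   S10   S13  S12 
   S11   S14  S15 
 * S12   S12  S16 
   S13   S13  S11 
   S14   S17  S16 
   S15   S18  S15 
 * S16   S16  S16 
   S17   S17  S15 
   S18   S19  S16 
   S19   S19  S15 
(> = start, * = accepting)

start=S0; accept=S12,S16; S0-p->S0; S0-q->S1; S1-p->S2; S1-q->S3; S2-p->S4; S2-q->S5; S3-p->S6; S3-q->S7; S4-p->S4; S4-q->S3; S5-p->S5; S5-q->S8; S6-p->S9; S6-q->S8; S7-p->S10; S7-q->S11; S8-p->S8; S8-q->S12; S9-p->S9; S9-q->S7; S10-p->S13; S10-q->S12; S11-p->S14; S11-q->S15; S12-p->S12; S12-q->S16; S13-p->S13; S13-q->S11; S14-p->S17; S14-q->S16; S15-p->S18; S15-q->S15; S16-p->S16; S16-q->S16; S17-p->S17; S17-q->S15; S18-p->S19; S18-q->S16; S19-p->S19; S19-q->S15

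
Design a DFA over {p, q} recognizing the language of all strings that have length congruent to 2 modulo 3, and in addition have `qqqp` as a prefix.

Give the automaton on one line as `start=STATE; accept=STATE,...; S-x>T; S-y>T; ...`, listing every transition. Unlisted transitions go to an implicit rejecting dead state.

Handle the two conditions separately and then intersect. One (3 states) tracks the input length modulo 3; the other (6 states) tracks whether the input so far still matches the prefix `qqqp`. Each combined state is a pair, one component from each; accept when both components accept.
10 states suffice.
        p   q  
>  s0   s1  s2 
   s1   s3  s3 
   s2   s3  s4 
   s3   s5  s5 
   s4   s5  s6 
   s5   s1  s1 
   s6   s7  s1 
   s7   s8  s8 
 * s8   s9  s9 
   s9   s7  s7 
(> = start, * = accepting)

start=s0; accept=s8; s0-p>s1; s0-q>s2; s1-p>s3; s1-q>s3; s2-p>s3; s2-q>s4; s3-p>s5; s3-q>s5; s4-p>s5; s4-q>s6; s5-p>s1; s5-q>s1; s6-p>s7; s6-q>s1; s7-p>s8; s7-q>s8; s8-p>s9; s8-q>s9; s9-p>s7; s9-q>s7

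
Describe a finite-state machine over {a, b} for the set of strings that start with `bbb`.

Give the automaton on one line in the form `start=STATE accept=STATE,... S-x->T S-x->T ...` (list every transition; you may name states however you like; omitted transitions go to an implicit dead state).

Check the first 3 symbols one by one: S0 through S2 record how many have matched `bbb` so far; any wrong symbol goes to the dead state S4. After all 3 match we enter the accepting sink S3.
With 5 states:
        a   b  
>  S0   S4  S1 
   S1   S4  S2 
   S2   S4  S3 
 * S3   S3  S3 
   S4   S4  S4 
(> = start, * = accepting)

start=S0 accept=S3 S0-a->S4 S0-b->S1 S1-a->S4 S1-b->S2 S2-a->S4 S2-b->S3 S3-a->S3 S3-b->S3 S4-a->S4 S4-b->S4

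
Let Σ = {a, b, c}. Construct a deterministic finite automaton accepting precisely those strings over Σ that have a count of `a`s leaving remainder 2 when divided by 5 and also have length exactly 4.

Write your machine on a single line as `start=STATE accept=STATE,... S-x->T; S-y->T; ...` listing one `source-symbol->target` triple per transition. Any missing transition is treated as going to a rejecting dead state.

Run two small machines in parallel and take their product. The first has 5 states tracking the count of `a`s modulo 5; the second has 6 states tracking the input length, saturating at 5. A product state is a pair (one from each), accepting exactly when both do.
20 states suffice.
          a    b    c  
>  q0     q1   q2   q2 
   q1     q3   q4   q4 
   q2     q4   q5   q5 
   q3     q6   q7   q7 
   q4     q7   q8   q8 
   q5     q8   q9   q9 
   q6    q10  q11  q11 
   q7    q11  q12  q12 
   q8    q12  q13  q13 
   q9    q13  q14  q14 
   q10   q15  q16  q16 
   q11   q16  q17  q17 
 * q12   q17  q18  q18 
   q13   q18  q19  q19 
   q14   q19  q15  q15 
   q15   q19  q15  q15 
   q16   q15  q16  q16 
   q17   q16  q17  q17 
   q18   q17  q18  q18 
   q19   q18  q19  q19 
(> = start, * = accepting)

start=q0; accept=q12; q0-a->q1; q0-b->q2; q0-c->q2; q1-a->q3; q1-b->q4; q1-c->q4; q2-a->q4; q2-b->q5; q2-c->q5; q3-a->q6; q3-b->q7; q3-c->q7; q4-a->q7; q4-b->q8; q4-c->q8; q5-a->q8; q5-b->q9; q5-c->q9; q6-a->q10; q6-b->q11; q6-c->q11; q7-a->q11; q7-b->q12; q7-c->q12; q8-a->q12; q8-b->q13; q8-c->q13; q9-a->q13; q9-b->q14; q9-c->q14; q10-a->q15; q10-b->q16; q10-c->q16; q11-a->q16; q11-b->q17; q11-c->q17; q12-a->q17; q12-b->q18; q12-c->q18; q13-a->q18; q13-b->q19; q13-c->q19; q14-a->q19; q14-b->q15; q14-c->q15; q15-a->q19; q15-b->q15; q15-c->q15; q16-a->q15; q16-b->q16; q16-c->q16; q17-a->q16; q17-b->q17; q17-c->q17; q18-a->q17; q18-b->q18; q18-c->q18; q19-a->q18; q19-b->q19; q19-c->q19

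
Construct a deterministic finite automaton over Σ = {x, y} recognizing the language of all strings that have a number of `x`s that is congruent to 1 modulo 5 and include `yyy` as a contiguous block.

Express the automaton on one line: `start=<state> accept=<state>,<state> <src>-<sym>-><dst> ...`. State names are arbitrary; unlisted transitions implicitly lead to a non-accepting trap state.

start=q0 accept=q13 q0-x->q1 q0-y->q2 q1-x->q3 q1-y->q4 q2-x->q1 q2-y->q5 q3-x->q6 q3-y->q7 q4-x->q3 q4-y->q8 q5-x->q1 q5-y->q9 q6-x->q10 q6-y->q11 q7-x->q6 q7-y->q12 q8-x->q3 q8-y->q13 q9-x->q13 q9-y->q9 q10-x->q0 q10-y->q14 q11-x->q10 q11-y->q15 q12-x->q6 q12-y->q16 q13-x->q16 q13-y->q13 q14-x->q0 q14-y->q17 q15-x->q10 q15-y->q18 q16-x->q18 q16-y->q16 q17-x->q0 q17-y->q19 q18-x->q19 q18-y->q18 q19-x->q9 q19-y->q19

Build one automaton per condition and run them in lockstep. The first has 5 states tracking the count of `x`s modulo 5; the second has 4 states tracking whether and how much of `yyy` has been seen. A product state is a pair (one from each), accepting exactly when both do.
20 states suffice.
          x    y  
>  q0     q1   q2 
   q1     q3   q4 
   q2     q1   q5 
   q3     q6   q7 
   q4     q3   q8 
   q5     q1   q9 
   q6    q10  q11 
   q7     q6  q12 
   q8     q3  q13 
   q9    q13   q9 
   q10    q0  q14 
   q11   q10  q15 
   q12    q6  q16 
 * q13   q16  q13 
   q14    q0  q17 
   q15   q10  q18 
   q16   q18  q16 
   q17    q0  q19 
   q18   q19  q18 
   q19    q9  q19 
(> = start, * = accepting)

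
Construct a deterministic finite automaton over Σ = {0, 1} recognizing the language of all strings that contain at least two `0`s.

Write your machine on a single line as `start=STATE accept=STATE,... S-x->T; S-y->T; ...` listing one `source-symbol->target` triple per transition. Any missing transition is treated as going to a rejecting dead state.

start=q0; accept=q2,q3; q0-0->q1; q0-1->q0; q1-0->q2; q1-1->q1; q2-0->q3; q2-1->q2; q3-0->q3; q3-1->q3

Only the number of `0`s matters, and only up to 3. Make a chain q0 → q1 → q2 → q3 advanced by each `0` (with q3 absorbing); every other symbol self-loops. The accepting set is {q2, q3}.
        0   1  
>  q0   q1  q0 
   q1   q2  q1 
 * q2   q3  q2 
 * q3   q3  q3 
(> = start, * = accepting)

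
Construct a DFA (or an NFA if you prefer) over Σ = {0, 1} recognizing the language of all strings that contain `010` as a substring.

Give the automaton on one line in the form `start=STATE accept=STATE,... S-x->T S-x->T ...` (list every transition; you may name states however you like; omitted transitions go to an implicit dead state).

start=q0 accept=q3 q0-0->q1 q0-1->q0 q1-0->q1 q1-1->q2 q2-0->q3 q2-1->q0 q3-0->q3 q3-1->q3

Track how much of `010` has been matched so far: state q0 is no progress, q3 is the absorbing accept state reached once `010` has occurred. Intermediate states record partial matches; on a mismatch, fall back to the longest reusable overlap.
        0   1  
>  q0   q1  q0 
   q1   q1  q2 
   q2   q3  q0 
 * q3   q3  q3 
(> = start, * = accepting)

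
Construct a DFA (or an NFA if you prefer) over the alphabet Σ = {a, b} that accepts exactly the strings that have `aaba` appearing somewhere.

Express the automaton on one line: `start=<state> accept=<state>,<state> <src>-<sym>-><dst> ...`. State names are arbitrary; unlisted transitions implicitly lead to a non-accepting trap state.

Track how much of `aaba` has been matched so far: state s0 is no progress, s4 is the absorbing accept state reached once `aaba` has occurred. Intermediate states record partial matches; on a mismatch, fall back to the longest reusable overlap.
With 5 states:
        a   b  
>  s0   s1  s0 
   s1   s2  s0 
   s2   s2  s3 
   s3   s4  s0 
 * s4   s4  s4 
(> = start, * = accepting)

start=s0 accept=s4 s0-a->s1 s0-b->s0 s1-a->s2 s1-b->s0 s2-a->s2 s2-b->s3 s3-a->s4 s3-b->s0 s4-a->s4 s4-b->s4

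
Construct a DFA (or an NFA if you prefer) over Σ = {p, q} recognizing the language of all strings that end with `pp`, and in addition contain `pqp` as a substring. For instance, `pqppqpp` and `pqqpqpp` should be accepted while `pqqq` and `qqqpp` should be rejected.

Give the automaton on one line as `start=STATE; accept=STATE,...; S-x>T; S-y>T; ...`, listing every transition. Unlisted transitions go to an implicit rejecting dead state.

Run two small machines in parallel and take their product. The first has 3 states tracking how much of the suffix `pp` has currently been matched; the second has 4 states tracking whether and how much of `pqp` has been seen. A product state is a pair (one from each), accepting exactly when both do. Equivalent product states are then merged.
        p   q  
>  s0   s1  s0 
   s1   s1  s2 
   s2   s3  s0 
   s3   s4  s5 
 * s4   s4  s5 
   s5   s3  s5 
(> = start, * = accepting)

start=s0; accept=s4; s0-p>s1; s0-q>s0; s1-p>s1; s1-q>s2; s2-p>s3; s2-q>s0; s3-p>s4; s3-q>s5; s4-p>s4; s4-q>s5; s5-p>s3; s5-q>s5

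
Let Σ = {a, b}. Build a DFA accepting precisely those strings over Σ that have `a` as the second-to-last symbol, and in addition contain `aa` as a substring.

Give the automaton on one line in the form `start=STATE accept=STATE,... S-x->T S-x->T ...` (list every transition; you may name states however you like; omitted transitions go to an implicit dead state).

Handle the two conditions separately and then intersect. The first has 7 states tracking the last 2 symbols read; the second has 3 states tracking whether and how much of `aa` has been seen. A product state is a pair (one from each), accepting exactly when both do.
A 10-state machine:
        a   b  
>  s0   s1  s2 
   s1   s3  s4 
   s2   s5  s6 
 * s3   s3  s7 
   s4   s5  s6 
   s5   s3  s4 
   s6   s5  s6 
 * s7   s8  s9 
   s8   s3  s7 
   s9   s8  s9 
(> = start, * = accepting)

start=s0 accept=s3,s7 s0-a->s1 s0-b->s2 s1-a->s3 s1-b->s4 s2-a->s5 s2-b->s6 s3-a->s3 s3-b->s7 s4-a->s5 s4-b->s6 s5-a->s3 s5-b->s4 s6-a->s5 s6-b->s6 s7-a->s8 s7-b->s9 s8-a->s3 s8-b->s7 s9-a->s8 s9-b->s9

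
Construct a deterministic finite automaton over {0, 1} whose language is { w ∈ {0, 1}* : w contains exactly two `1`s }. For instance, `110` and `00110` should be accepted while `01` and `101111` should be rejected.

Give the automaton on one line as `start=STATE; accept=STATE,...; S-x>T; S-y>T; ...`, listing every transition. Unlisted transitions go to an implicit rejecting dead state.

start=S0; accept=S2; S0-0>S0; S0-1>S1; S1-0>S1; S1-1>S2; S2-0>S2; S2-1>S3; S3-0>S3; S3-1>S3

Only the number of `1`s matters, and only up to 3. Make a chain S0 → S1 → S2 → S3 advanced by each `1` (with S3 absorbing); every other symbol self-loops. The accepting set is {S2}.
With 4 states:
        0   1  
>  S0   S0  S1 
   S1   S1  S2 
 * S2   S2  S3 
   S3   S3  S3 
(> = start, * = accepting)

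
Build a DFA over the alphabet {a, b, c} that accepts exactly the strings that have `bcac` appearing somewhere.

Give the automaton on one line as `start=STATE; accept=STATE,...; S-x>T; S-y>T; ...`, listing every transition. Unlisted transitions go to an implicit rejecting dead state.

start=S0; accept=S4; S0-a>S0; S0-b>S1; S0-c>S0; S1-a>S0; S1-b>S1; S1-c>S2; S2-a>S3; S2-b>S1; S2-c>S0; S3-a>S0; S3-b>S1; S3-c>S4; S4-a>S4; S4-b>S4; S4-c>S4

States S0..S3 record the length of the longest prefix of `bcac` that matches the current input suffix. Reaching S4 means `bcac` has been seen, and we stay there forever. Accept from S4.
5 states suffice.
        a   b   c  
>  S0   S0  S1  S0 
   S1   S0  S1  S2 
   S2   S3  S1  S0 
   S3   S0  S1  S4 
 * S4   S4  S4  S4 
(> = start, * = accepting)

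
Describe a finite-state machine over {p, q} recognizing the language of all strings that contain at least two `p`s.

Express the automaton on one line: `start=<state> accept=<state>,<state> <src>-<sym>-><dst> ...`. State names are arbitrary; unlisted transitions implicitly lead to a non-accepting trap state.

start=S0 accept=S2,S3 S0-p->S1 S0-q->S0 S1-p->S2 S1-q->S1 S2-p->S3 S2-q->S2 S3-p->S3 S3-q->S3

Count `p`s, saturating at 3: states S0 through S2 mean 0 through 2 `p`s seen; S3 means more than 2. Each `p` increments (capped at S3); other symbols loop. Accept from {S2, S3}.
        p   q  
>  S0   S1  S0 
   S1   S2  S1 
 * S2   S3  S2 
 * S3   S3  S3 
(> = start, * = accepting)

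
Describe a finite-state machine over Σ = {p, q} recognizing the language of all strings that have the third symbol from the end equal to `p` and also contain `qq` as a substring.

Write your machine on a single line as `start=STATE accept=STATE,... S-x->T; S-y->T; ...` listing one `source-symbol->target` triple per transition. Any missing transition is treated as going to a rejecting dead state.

start=A; accept=F,J,K,L; A-p->B; A-q->C; B-p->B; B-q->D; C-p->B; C-q->E; D-p->B; D-q->F; E-p->G; E-q->E; F-p->G; F-q->E; G-p->H; G-q->I; H-p->J; H-q->K; I-p->L; I-q->F; J-p->J; J-q->K; K-p->L; K-q->F; L-p->H; L-q->I

Handle the two conditions separately and then intersect. One (15 states) tracks the last 3 symbols read; the other (3 states) tracks whether and how much of `qq` has been seen. Each combined state is a pair, one component from each; accept when both components accept. Minimizing collapses redundant product states.
A 12-state machine:
       p  q 
>  A   B  C 
   B   B  D 
   C   B  E 
   D   B  F 
   E   G  E 
 * F   G  E 
   G   H  I 
   H   J  K 
   I   L  F 
 * J   J  K 
 * K   L  F 
 * L   H  I 
(> = start, * = accepting)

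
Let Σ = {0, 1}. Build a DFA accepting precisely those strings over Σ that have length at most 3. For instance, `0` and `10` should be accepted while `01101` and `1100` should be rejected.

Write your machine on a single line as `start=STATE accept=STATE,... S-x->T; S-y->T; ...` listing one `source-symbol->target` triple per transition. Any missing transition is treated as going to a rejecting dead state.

Count input length up to 4: every symbol moves from S0 toward S4, which means 'more than 3' and absorbs. Accept from {S0, S1, S2, S3}.
        0   1  
>* S0   S1  S1 
 * S1   S2  S2 
 * S2   S3  S3 
 * S3   S4  S4 
   S4   S4  S4 
(> = start, * = accepting)

start=S0; accept=S0,S1,S2,S3; S0-0->S1; S0-1->S1; S1-0->S2; S1-1->S2; S2-0->S3; S2-1->S3; S3-0->S4; S3-1->S4; S4-0->S4; S4-1->S4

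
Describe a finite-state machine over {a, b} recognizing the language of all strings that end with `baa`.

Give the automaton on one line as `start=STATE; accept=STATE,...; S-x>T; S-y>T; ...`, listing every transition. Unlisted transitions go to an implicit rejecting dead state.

Let each state record the length of the longest suffix of the input read so far that is also a prefix of `baa`. s1 means the last symbol is `b`; s2 means the last 2 symbols are `ba`; s3 means the last 3 symbols are `baa`. Accept only at s3, where the string currently ends in `baa`.
A 4-state machine:
        a   b  
>  s0   s0  s1 
   s1   s2  s1 
   s2   s3  s1 
 * s3   s0  s1 
(> = start, * = accepting)

start=s0; accept=s3; s0-a>s0; s0-b>s1; s1-a>s2; s1-b>s1; s2-a>s3; s2-b>s1; s3-a>s0; s3-b>s1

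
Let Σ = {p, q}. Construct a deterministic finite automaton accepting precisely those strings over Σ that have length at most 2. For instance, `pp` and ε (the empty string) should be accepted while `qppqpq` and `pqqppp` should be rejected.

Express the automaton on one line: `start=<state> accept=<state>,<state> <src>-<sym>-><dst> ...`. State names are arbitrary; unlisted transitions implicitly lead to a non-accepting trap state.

start=s0 accept=s0,s1,s2 s0-p->s1 s0-q->s1 s1-p->s2 s1-q->s2 s2-p->s3 s2-q->s3 s3-p->s3 s3-q->s3

Count input length up to 3: every symbol moves from s0 toward s3, which means 'more than 2' and absorbs. Accept from {s0, s1, s2}.
A 4-state machine:
        p   q  
>* s0   s1  s1 
 * s1   s2  s2 
 * s2   s3  s3 
   s3   s3  s3 
(> = start, * = accepting)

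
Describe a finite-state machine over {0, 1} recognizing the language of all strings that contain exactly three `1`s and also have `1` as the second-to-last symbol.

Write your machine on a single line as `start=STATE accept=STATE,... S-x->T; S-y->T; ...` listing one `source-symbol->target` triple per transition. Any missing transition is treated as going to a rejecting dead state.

start=q0; accept=q4,q6; q0-0->q0; q0-1->q1; q1-0->q1; q1-1->q2; q2-0->q3; q2-1->q4; q3-0->q3; q3-1->q5; q4-0->q6; q4-1->q7; q5-0->q6; q5-1->q7; q6-0->q7; q6-1->q7; q7-0->q7; q7-1->q7

Build one automaton per condition and run them in lockstep. The first has 5 states tracking the count of `1`s, saturating at 4; the second has 7 states tracking the last 2 symbols read. A product state is a pair (one from each), accepting exactly when both do. After merging equivalent states the machine shrinks.
With 8 states:
        0   1  
>  q0   q0  q1 
   q1   q1  q2 
   q2   q3  q4 
   q3   q3  q5 
 * q4   q6  q7 
   q5   q6  q7 
 * q6   q7  q7 
   q7   q7  q7 
(> = start, * = accepting)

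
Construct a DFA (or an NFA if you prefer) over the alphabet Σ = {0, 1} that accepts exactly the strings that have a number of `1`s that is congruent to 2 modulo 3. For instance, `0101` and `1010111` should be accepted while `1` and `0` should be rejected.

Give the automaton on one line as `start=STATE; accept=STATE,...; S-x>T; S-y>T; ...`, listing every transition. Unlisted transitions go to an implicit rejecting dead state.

The only thing that matters is how many `1`s have appeared, reduced mod 3. Use one state per residue: q0 for 0, …, q2 for 2. Reading `1` moves to the next residue; anything else stays put. q2 is accepting.
        0   1  
>  q0   q0  q1 
   q1   q1  q2 
 * q2   q2  q0 
(> = start, * = accepting)

start=q0; accept=q2; q0-0>q0; q0-1>q1; q1-0>q1; q1-1>q2; q2-0>q2; q2-1>q0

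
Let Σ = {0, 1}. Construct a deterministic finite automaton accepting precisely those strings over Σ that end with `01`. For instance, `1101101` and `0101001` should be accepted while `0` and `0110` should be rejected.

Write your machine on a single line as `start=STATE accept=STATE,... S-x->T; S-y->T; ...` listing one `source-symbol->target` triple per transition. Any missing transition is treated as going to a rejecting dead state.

start=S0; accept=S2; S0-0->S1; S0-1->S0; S1-0->S1; S1-1->S2; S2-0->S1; S2-1->S0

Remember how much of `01` the current input suffix matches. State S0 means no match yet; S1 means the last symbol is `0`; S2 means the last 2 symbols are `01`. Only S2 accepts. On a mismatch, fall back to the longest proper suffix that is still a prefix of `01`.
        0   1  
>  S0   S1  S0 
   S1   S1  S2 
 * S2   S1  S0 
(> = start, * = accepting)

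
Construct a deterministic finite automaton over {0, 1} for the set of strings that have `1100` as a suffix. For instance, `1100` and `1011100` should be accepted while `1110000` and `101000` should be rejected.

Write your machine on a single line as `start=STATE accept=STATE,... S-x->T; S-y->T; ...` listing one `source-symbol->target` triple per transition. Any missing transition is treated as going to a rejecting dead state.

start=A; accept=E; A-0->A; A-1->B; B-0->A; B-1->C; C-0->D; C-1->C; D-0->E; D-1->B; E-0->A; E-1->B

Let each state record the length of the longest suffix of the input read so far that is also a prefix of `1100`. B means the last symbol is `1`; C means the last 2 symbols are `11`; D means the last 3 symbols are `110`; E means the last 4 symbols are `1100`. Accept only at E, where the string currently ends in `1100`.
5 states suffice.
       0  1 
>  A   A  B 
   B   A  C 
   C   D  C 
   D   E  B 
 * E   A  B 
(> = start, * = accepting)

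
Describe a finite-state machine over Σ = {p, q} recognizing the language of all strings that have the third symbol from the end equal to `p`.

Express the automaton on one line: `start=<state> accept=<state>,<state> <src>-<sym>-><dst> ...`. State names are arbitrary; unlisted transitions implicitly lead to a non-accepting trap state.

Because acceptance depends on a position counted from the end, the machine has to buffer the most recent 3 symbols. Make each state the string of the last up-to-3 symbols read; on input `x` shift the window left and append `x`. Accept when the buffered window has length 3 and begins with `p`.
          p    q  
>  S0     S1   S2 
   S1     S3   S4 
   S2     S5   S6 
   S3     S7   S8 
   S4     S9  S10 
   S5    S11  S12 
   S6    S13  S14 
 * S7     S7   S8 
 * S8     S9  S10 
 * S9    S11  S12 
 * S10   S13  S14 
   S11    S7   S8 
   S12    S9  S10 
   S13   S11  S12 
   S14   S13  S14 
(> = start, * = accepting)

start=S0 accept=S7,S8,S9,S10 S0-p->S1 S0-q->S2 S1-p->S3 S1-q->S4 S2-p->S5 S2-q->S6 S3-p->S7 S3-q->S8 S4-p->S9 S4-q->S10 S5-p->S11 S5-q->S12 S6-p->S13 S6-q->S14 S7-p->S7 S7-q->S8 S8-p->S9 S8-q->S10 S9-p->S11 S9-q->S12 S10-p->S13 S10-q->S14 S11-p->S7 S11-q->S8 S12-p->S9 S12-q->S10 S13-p->S11 S13-q->S12 S14-p->S13 S14-q->S14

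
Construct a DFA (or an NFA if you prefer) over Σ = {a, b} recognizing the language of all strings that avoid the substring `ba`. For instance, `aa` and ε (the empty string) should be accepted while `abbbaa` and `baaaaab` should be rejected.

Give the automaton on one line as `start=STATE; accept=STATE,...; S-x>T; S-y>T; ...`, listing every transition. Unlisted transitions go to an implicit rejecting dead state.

start=s0; accept=s0,s1; s0-a>s0; s0-b>s1; s1-a>s2; s1-b>s1; s2-a>s2; s2-b>s2

This is the complement of 'contains `ba`'. Use the same substring-matching states — s0 through s2 holding how much of `ba` has just been matched — but flip the accepting set: everything except the trap s2 accepts.
        a   b  
>* s0   s0  s1 
 * s1   s2  s1 
   s2   s2  s2 
(> = start, * = accepting)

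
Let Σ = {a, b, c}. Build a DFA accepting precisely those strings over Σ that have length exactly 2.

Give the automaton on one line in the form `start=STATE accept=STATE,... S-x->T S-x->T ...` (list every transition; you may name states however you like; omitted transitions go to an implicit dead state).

start=q0 accept=q2 q0-a->q1 q0-b->q1 q0-c->q1 q1-a->q2 q1-b->q2 q1-c->q2 q2-a->q3 q2-b->q3 q2-c->q3 q3-a->q3 q3-b->q3 q3-c->q3

We only need to distinguish lengths 0, 1, …, 2, and '>2'. Chain q0 → q1 → q2 → q3 on every symbol, with q3 looping. Accepting states: {q2}.
A 4-state machine:
        a   b   c  
>  q0   q1  q1  q1 
   q1   q2  q2  q2 
 * q2   q3  q3  q3 
   q3   q3  q3  q3 
(> = start, * = accepting)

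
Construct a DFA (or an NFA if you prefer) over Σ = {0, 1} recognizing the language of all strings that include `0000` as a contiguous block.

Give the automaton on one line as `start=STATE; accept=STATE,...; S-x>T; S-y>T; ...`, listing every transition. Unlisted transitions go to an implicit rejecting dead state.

start=S0; accept=S4; S0-0>S1; S0-1>S0; S1-0>S2; S1-1>S0; S2-0>S3; S2-1>S0; S3-0>S4; S3-1>S0; S4-0>S4; S4-1>S4

States S0..S3 record the length of the longest prefix of `0000` that matches the current input suffix. Reaching S4 means `0000` has been seen, and we stay there forever. Accept from S4.
With 5 states:
        0   1  
>  S0   S1  S0 
   S1   S2  S0 
   S2   S3  S0 
   S3   S4  S0 
 * S4   S4  S4 
(> = start, * = accepting)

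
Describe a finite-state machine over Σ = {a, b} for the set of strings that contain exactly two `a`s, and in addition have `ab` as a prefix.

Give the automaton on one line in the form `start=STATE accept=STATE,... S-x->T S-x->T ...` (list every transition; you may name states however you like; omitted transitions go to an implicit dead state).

Run two small machines in parallel and take their product. One (4 states) tracks the count of `a`s, saturating at 3; the other (4 states) tracks whether the input so far still matches the prefix `ab`. Each combined state is a pair, one component from each; accept when both components accept.
9 states suffice.
        a   b  
>  s0   s1  s2 
   s1   s3  s4 
   s2   s5  s2 
   s3   s6  s3 
   s4   s7  s4 
   s5   s3  s5 
   s6   s6  s6 
 * s7   s8  s7 
   s8   s8  s8 
(> = start, * = accepting)

start=s0 accept=s7 s0-a->s1 s0-b->s2 s1-a->s3 s1-b->s4 s2-a->s5 s2-b->s2 s3-a->s6 s3-b->s3 s4-a->s7 s4-b->s4 s5-a->s3 s5-b->s5 s6-a->s6 s6-b->s6 s7-a->s8 s7-b->s7 s8-a->s8 s8-b->s8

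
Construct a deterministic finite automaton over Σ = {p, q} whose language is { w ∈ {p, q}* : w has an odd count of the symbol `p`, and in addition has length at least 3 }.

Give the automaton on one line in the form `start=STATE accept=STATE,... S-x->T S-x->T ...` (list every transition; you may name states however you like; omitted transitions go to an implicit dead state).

start=s0 accept=s5 s0-p->s1 s0-q->s2 s1-p->s3 s1-q->s4 s2-p->s4 s2-q->s3 s3-p->s5 s3-q->s3 s4-p->s3 s4-q->s5 s5-p->s3 s5-q->s5

Handle the two conditions separately and then intersect. The first has 2 states tracking the count of `p`s modulo 2; the second has 5 states tracking the input length, saturating at 4. A product state is a pair (one from each), accepting exactly when both do. After merging equivalent states the machine shrinks.
With 6 states:
        p   q  
>  s0   s1  s2 
   s1   s3  s4 
   s2   s4  s3 
   s3   s5  s3 
   s4   s3  s5 
 * s5   s3  s5 
(> = start, * = accepting)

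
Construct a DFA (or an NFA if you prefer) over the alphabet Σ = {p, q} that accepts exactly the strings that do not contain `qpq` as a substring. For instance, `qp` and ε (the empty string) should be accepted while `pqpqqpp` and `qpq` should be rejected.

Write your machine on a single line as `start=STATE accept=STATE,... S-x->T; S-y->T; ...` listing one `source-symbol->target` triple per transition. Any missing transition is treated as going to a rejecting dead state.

This is the complement of 'contains `qpq`'. Use the same substring-matching states — S0 through S3 holding how much of `qpq` has just been matched — but flip the accepting set: everything except the trap S3 accepts.
        p   q  
>* S0   S0  S1 
 * S1   S2  S1 
 * S2   S0  S3 
   S3   S3  S3 
(> = start, * = accepting)

start=S0; accept=S0,S1,S2; S0-p->S0; S0-q->S1; S1-p->S2; S1-q->S1; S2-p->S0; S2-q->S3; S3-p->S3; S3-q->S3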